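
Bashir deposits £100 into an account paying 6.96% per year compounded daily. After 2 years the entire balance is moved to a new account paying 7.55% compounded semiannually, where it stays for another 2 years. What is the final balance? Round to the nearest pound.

£133

Phase 1: 100·(1 + 0.0696/365)^730 ≈ 114.9339.
Phase 2: 114.9339·(1 + 0.03775)^4 ≈ 133.2966.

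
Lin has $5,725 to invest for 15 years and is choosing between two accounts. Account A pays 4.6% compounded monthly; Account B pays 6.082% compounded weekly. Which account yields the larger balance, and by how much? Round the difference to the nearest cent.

A: (1 + 0.046/12)^180 ≈ 1.9910872972, so 5,725 × 1.9910872972 ≈ 11,398.9748.
B: (1 + 0.06082/52)^780 ≈ 2.4887159521, so 5,725 × 2.4887159521 ≈ 14,247.8988.
Difference ≈ 2,848.9240 in favor of B.

Account B, by $2,848.92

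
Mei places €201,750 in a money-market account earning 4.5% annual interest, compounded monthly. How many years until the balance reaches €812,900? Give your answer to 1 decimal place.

31.0 years

(1 + 0.00375)^(12t) = 812,900/201,750 = 4.0292.
12t·ln(1 + 0.00375) = ln(4.0292); 12t = 1.3936/0.00374299 ≈ 372.3174.
t ≈ 31.0264 years.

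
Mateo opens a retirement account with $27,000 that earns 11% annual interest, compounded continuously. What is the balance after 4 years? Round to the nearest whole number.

$41,923

A = P·e^(rt) = 27,000·e^(0.11·4) = 27,000·e^0.44.
e^0.44 ≈ 1.5527072185, so A ≈ 41,923.0949.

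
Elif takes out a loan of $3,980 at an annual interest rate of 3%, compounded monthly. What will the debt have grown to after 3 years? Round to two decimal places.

$4,354.32

Growth factor = (1 + 0.0025)^36 ≈ 1.094051401.
A ≈ 3,980 × 1.094051401 ≈ 4,354.3246.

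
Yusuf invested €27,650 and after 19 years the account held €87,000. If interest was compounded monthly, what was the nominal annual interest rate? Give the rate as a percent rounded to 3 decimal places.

The 228-period growth factor is 87,000/27,650 = 3.14647.
r/12 = 3.14647^(1/228) − 1 ≈ 0.00504021, so r ≈ 12·0.00504021 = 6.04826%.

6.048%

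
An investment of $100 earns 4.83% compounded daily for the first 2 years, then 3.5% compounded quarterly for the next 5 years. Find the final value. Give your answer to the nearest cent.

$131.11

After 2 years at 4.83%: 100 × 1.10141268 ≈ 110.1413.
Then 5 years at 3.5%: 110.1413 × 1.1903398 ≈ 131.1055.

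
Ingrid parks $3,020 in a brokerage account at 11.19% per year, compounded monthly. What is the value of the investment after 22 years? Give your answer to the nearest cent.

Periodic rate = 11.19%/12 = 0.009325; periods = 12·22 = 264.
A = 3,020·(1 + 0.009325)^264 ≈ 3,020·11.592898565 ≈ 35,010.5537.

$35,010.55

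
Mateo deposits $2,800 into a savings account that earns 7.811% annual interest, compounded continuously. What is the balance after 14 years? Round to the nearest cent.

A = P·e^(rt) = 2,800·e^(0.07811·14) = 2,800·e^1.09354.
e^1.09354 ≈ 2.984821661, so A ≈ 8,357.5007.

$8,357.50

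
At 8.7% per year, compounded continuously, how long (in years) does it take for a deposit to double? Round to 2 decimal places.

7.97 years

e^(0.087t) = 2, so 0.087t = ln 2 ≈ 0.69315.
t ≈ 0.69315/0.087 ≈ 7.9672.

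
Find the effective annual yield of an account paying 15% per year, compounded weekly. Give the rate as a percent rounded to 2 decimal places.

16.16%

One year is 52 periods at 0.00288462 each: (1 + 0.00288462)^52 ≈ 1.161583.
EAR = 1.161583 − 1 ≈ 16.15834%.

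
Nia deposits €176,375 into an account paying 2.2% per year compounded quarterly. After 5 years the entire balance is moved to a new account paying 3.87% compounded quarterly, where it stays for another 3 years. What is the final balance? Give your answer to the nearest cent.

After 5 years at 2.2%: 176,375 × 1.11594168009 ≈ 196,824.2138.
Then 3 years at 3.87%: 196,824.2138 × 1.12248161592 ≈ 220,931.5616.

€220,931.56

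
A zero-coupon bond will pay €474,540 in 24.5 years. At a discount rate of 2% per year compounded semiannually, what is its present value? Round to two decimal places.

€291,424.13

Growth factor = (1 + 0.01)^49 ≈ 1.62834833846.
P = 474,540/1.62834833846 ≈ 291,424.1313.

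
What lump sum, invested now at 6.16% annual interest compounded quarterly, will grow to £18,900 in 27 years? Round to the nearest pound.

Periodic rate = 6.16%/4 = 0.0154; 108 periods.
P = 18,900/(1 + 0.0154)^108 ≈ 18,900/5.2097055683 ≈ 3,627.8442.

£3,628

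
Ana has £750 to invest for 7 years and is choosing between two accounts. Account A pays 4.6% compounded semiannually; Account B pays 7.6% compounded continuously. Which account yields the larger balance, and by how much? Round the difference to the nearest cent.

Account A growth factor: (1 + 0.023)^14 ≈ 1.374861251; balance ≈ 1,031.1459.
Account B growth factor: e^(0.076·7) = e^0.532 ≈ 1.702333573; balance ≈ 1,276.7502.
Account B is larger by 245.6042.

Account B, by £245.60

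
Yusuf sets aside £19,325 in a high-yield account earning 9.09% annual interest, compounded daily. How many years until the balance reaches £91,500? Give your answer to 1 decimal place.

17.1 years

(1 + 0.000249041)^(365t) = 91,500/19,325 = 4.7348.
365t·ln(1 + 0.000249041) = ln(4.7348); 365t = 1.5549/0.00024901 ≈ 6244.4834.
t ≈ 17.1082 years.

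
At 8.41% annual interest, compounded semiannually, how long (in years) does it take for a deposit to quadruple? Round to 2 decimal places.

16.83 years

(1 + 0.04205)^(2t) = 4.
2t = ln 4 / ln(1 + 0.04205) ≈ 1.3863/0.0411899 ≈ 33.6562.
t ≈ 16.8281.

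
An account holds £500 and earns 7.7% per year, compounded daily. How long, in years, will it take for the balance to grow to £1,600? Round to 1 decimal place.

15.1 years

We need (1 + 0.000210959)^(365t) = 3.2, so 365t = ln 3.2 / ln 1.000211 ≈ 5514.2185.
t ≈ 5514.2185/365 = 15.1074 years.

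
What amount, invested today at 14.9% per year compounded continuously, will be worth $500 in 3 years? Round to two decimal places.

$319.77

P = A·e^(−rt) = 500·e^(−0.447).
e^(−0.447) ≈ 0.639543908, so P ≈ 319.7720.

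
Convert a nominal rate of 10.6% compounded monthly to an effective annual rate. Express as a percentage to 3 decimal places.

One year is 12 periods at 0.00883333 each: (1 + 0.00883333)^12 ≈ 1.111305.
EAR = 1.111305 − 1 ≈ 11.13045%.

11.130%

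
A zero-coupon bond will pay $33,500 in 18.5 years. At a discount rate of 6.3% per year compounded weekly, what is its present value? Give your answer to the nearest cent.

Periodic rate = 6.3%/52 = 0.00121154; 962 periods.
P = 33,500/(1 + 0.063/52)^962 ≈ 33,500/3.2052642802 ≈ 10,451.5563.

$10,451.56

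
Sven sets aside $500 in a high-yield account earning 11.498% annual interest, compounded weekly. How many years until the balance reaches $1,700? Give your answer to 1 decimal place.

We need (1 + 0.00221115)^(52t) = 3.4, so 52t = ln 3.4 / ln 1.002211 ≈ 554.0672.
t ≈ 554.0672/52 = 10.6551 years.

10.7 years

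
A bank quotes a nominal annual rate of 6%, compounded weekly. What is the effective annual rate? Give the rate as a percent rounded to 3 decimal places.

One year is 52 periods at 0.00115385 each: (1 + 0.00115385)^52 ≈ 1.0618.
EAR = 1.0618 − 1 ≈ 6.17998%.

6.180%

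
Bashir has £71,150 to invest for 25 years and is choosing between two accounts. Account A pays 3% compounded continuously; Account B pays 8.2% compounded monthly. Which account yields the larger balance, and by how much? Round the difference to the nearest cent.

Account B, by £398,221.45

A: e^(0.03·25) = e^0.75 ≈ 2.11700001661, so 71,150 × 2.11700001661 ≈ 150,624.5512.
B: (1 + 0.082/12)^300 ≈ 7.71392840499, so 71,150 × 7.71392840499 ≈ 548,846.0060.
Difference ≈ 398,221.4548 in favor of B.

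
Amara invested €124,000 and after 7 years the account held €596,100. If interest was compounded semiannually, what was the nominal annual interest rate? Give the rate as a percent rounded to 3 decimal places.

23.737%

(1 + r/2)^14 = 596,100/124,000 = 4.80726.
1 + r/2 = 4.80726^(1/14) ≈ 1.118683, so r/2 ≈ 0.118683.
r ≈ 2·0.118683 = 23.73656%.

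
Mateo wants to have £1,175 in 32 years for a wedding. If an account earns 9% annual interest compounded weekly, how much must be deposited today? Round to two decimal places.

Growth factor = (1 + 0.09/52)^1664 ≈ 17.76998085.
P = 1,175/17.76998085 ≈ 66.1227.

£66.12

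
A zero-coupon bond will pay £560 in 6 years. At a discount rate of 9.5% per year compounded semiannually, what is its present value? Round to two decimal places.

Periodic rate = 9.5%/2 = 0.0475; 12 periods.
P = 560/(1 + 0.0475)^12 ≈ 560/1.74521276 ≈ 320.8778.

£320.88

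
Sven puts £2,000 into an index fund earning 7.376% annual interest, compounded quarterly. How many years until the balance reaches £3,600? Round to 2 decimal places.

We need (1 + 0.01844)^(4t) = 1.8, so 4t = ln 1.8 / ln 1.01844 ≈ 32.1686.
t ≈ 32.1686/4 = 8.0422 years.

8.04 years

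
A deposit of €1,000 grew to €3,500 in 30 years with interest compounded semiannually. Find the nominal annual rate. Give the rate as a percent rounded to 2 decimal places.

(1 + r/2)^60 = 3,500/1,000 = 3.5.
1 + r/2 = 3.5^(1/60) ≈ 1.021099, so r/2 ≈ 0.0210989.
r ≈ 2·0.0210989 = 4.21978%.

4.22%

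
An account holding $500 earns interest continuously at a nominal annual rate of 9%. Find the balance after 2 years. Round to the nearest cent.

$598.61

A = P·e^(rt) = 500·e^(0.09·2) = 500·e^0.18.
e^0.18 ≈ 1.19721736, so A ≈ 598.6087.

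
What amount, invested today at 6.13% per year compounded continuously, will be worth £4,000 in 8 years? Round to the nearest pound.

P = A·e^(−rt) = 4,000·e^(−0.4904).
e^(−0.4904) ≈ 0.6123813926, so P ≈ 2,449.5256.

£2,450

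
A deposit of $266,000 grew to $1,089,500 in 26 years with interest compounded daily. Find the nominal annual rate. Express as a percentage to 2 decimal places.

5.42%

(1 + r/365)^9490 = 1,089,500/266,000 = 4.09586.
1 + r/365 = 4.09586^(1/9490) ≈ 1.000149, so r/365 ≈ 0.000148586.
r ≈ 365·0.000148586 = 5.42339%.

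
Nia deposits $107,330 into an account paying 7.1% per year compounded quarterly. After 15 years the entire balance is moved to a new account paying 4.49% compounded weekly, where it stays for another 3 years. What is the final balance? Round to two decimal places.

Phase 1: 107,330·(1 + 0.01775)^60 ≈ 308,452.1434.
Phase 2: 308,452.1434·(1 + 0.0449/52)^156 ≈ 352,908.4179.

$352,908.42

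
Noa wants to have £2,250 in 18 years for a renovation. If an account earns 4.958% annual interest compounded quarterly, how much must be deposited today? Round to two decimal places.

Periodic rate = 4.958%/4 = 0.012395; 72 periods.
P = 2,250/(1 + 0.012395)^72 ≈ 2,250/2.427724469 ≈ 926.7938.

£926.79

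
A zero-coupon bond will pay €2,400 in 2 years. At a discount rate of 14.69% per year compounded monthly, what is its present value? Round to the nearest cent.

€1,792.22

Growth factor = (1 + 0.1469/12)^24 ≈ 1.339124767.
P = 2,400/1.339124767 ≈ 1,792.2154.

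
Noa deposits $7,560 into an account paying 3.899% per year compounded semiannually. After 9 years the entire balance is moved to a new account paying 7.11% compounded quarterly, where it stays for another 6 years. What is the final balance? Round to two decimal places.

After 9 years at 3.899%: 7,560 × 1.4155714764 ≈ 10,701.7204.
Then 6 years at 7.11%: 10,701.7204 × 1.5263098053 ≈ 16,334.1407.

$16,334.14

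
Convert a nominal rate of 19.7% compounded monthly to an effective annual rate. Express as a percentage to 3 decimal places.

21.580%

One year is 12 periods at 0.0164167 each: (1 + 0.0164167)^12 ≈ 1.215798.
EAR = 1.215798 − 1 ≈ 21.57977%.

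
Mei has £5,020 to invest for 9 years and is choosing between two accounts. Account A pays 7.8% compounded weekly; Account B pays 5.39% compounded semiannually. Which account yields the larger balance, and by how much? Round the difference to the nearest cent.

Account A, by £2,021.97

Account A growth factor: (1 + 0.0015)^468 ≈ 2.0167232199; balance ≈ 10,123.9506.
Account B growth factor: (1 + 0.02695)^18 ≈ 1.613940004; balance ≈ 8,101.9788.
Account A is larger by 2,021.9717.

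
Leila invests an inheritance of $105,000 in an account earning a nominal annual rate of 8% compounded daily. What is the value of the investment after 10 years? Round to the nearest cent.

$233,661.31

Growth factor = (1 + 0.08/365)^3650 ≈ 2.22534584963.
A ≈ 105,000 × 2.22534584963 ≈ 233,661.3142.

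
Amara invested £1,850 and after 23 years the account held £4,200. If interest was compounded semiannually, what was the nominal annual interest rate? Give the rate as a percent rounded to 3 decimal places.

The 46-period growth factor is 4,200/1,850 = 2.27027.
r/2 = 2.27027^(1/46) − 1 ≈ 0.0179837, so r ≈ 2·0.0179837 = 3.59674%.

3.597%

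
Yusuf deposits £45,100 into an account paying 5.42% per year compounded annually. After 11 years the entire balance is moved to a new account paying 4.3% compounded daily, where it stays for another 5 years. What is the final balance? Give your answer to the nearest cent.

£99,930.37

After 11 years at 5.42%: 45,100 × 1.787117595 ≈ 80,599.0035.
Then 5 years at 4.3%: 80,599.0035 × 1.2398461962 ≈ 99,930.3680.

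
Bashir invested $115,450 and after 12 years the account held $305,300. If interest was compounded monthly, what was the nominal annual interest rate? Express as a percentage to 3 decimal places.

8.131%

The 144-period growth factor is 305,300/115,450 = 2.64443.
r/12 = 2.64443^(1/144) − 1 ≈ 0.00677603, so r ≈ 12·0.00677603 = 8.13124%.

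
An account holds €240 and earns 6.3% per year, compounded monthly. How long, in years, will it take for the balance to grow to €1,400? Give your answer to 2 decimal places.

28.07 years

We need (1 + 0.00525)^(12t) = 5.8333, so 12t = ln 5.8333 / ln 1.00525 ≈ 336.8027.
t ≈ 336.8027/12 = 28.0669 years.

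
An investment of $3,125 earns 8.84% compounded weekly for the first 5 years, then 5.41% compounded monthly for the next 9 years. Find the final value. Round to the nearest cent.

Phase 1: 3,125·(1 + 0.0017)^260 ≈ 4,860.1000.
Phase 2: 4,860.1000·(1 + 0.0541/12)^108 ≈ 7,900.0157.

$7,900.02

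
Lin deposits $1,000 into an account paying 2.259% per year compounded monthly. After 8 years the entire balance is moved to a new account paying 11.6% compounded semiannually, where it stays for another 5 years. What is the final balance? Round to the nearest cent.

$2,105.08

Phase 1: 1,000·(1 + 0.0018825)^96 ≈ 1,197.8761.
Phase 2: 1,197.8761·(1 + 0.058)^10 ≈ 2,105.0799.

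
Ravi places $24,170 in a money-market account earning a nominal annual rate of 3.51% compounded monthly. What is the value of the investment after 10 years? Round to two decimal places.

Growth factor = (1 + 0.002925)^120 ≈ 1.4197597417.
A ≈ 24,170 × 1.4197597417 ≈ 34,315.5930.

$34,315.59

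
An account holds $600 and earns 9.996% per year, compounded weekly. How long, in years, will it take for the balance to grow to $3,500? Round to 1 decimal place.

17.7 years

We need (1 + 0.00192231)^(52t) = 5.8333, so 52t = ln 5.8333 / ln 1.001922 ≈ 918.3146.
t ≈ 918.3146/52 = 17.6599 years.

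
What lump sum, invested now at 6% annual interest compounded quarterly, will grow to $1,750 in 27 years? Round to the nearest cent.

Growth factor = (1 + 0.015)^108 ≈ 4.992666568.
P = 1,750/4.992666568 ≈ 350.5141.

$350.51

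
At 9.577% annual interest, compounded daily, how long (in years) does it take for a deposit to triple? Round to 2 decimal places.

(1 + 0.000262384)^(365t) = 3.
365t = ln 3 / ln(1 + 0.000262384) ≈ 1.0986/0.000262349 ≈ 4187.5962.
t ≈ 11.4729.

11.47 years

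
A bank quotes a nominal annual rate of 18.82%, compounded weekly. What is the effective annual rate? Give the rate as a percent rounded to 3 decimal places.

EAR = (1 + 18.82%/52)^52 − 1 = (1 + 0.00361923)^52 − 1.
(1 + 0.00361923)^52 ≈ 1.206665, so EAR ≈ 20.66649%.

20.666%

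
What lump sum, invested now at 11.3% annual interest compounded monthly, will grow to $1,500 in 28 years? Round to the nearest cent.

$64.33

Periodic rate = 11.3%/12 = 0.00941667; 336 periods.
P = 1,500/(1 + 0.113/12)^336 ≈ 1,500/23.3173029 ≈ 64.3299.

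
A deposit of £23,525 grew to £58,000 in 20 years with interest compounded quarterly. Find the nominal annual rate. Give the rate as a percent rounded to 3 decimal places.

4.537%

(1 + r/4)^80 = 58,000/23,525 = 2.46546.
1 + r/4 = 2.46546^(1/80) ≈ 1.011344, so r/4 ≈ 0.0113436.
r ≈ 4·0.0113436 = 4.53744%.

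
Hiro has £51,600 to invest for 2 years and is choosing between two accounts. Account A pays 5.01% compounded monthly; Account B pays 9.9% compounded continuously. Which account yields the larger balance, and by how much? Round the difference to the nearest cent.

Account B, by £5,872.13

A: (1 + 0.004175)^24 ≈ 1.1051614279, so 51,600 × 1.1051614279 ≈ 57,026.3297.
B: e^(0.099·2) = e^0.198 ≈ 1.2189623938, so 51,600 × 1.2189623938 ≈ 62,898.4595.
Difference ≈ 5,872.1298 in favor of B.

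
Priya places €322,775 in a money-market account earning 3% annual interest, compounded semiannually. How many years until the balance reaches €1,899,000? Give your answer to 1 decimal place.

(1 + 0.015)^(2t) = 1,899,000/322,775 = 5.8834.
2t·ln(1 + 0.015) = ln(5.8834); 2t = 1.7721/0.0148886 ≈ 119.0257.
t ≈ 59.5128 years.

59.5 years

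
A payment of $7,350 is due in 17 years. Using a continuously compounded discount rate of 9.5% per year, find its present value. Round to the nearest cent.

P = A·e^(−rt) = 7,350·e^(−1.615).
e^(−1.615) ≈ 0.1988906704, so P ≈ 1,461.8464.

$1,461.85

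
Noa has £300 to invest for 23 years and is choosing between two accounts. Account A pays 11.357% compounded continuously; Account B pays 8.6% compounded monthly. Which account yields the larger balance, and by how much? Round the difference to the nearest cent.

Account A, by £1,935.09

A: e^(0.11357·23) = e^2.61211 ≈ 13.62777514, so 300 × 13.62777514 ≈ 4,088.3325.
B: (1 + 0.086/12)^276 ≈ 7.17746208, so 300 × 7.17746208 ≈ 2,153.2386.
Difference ≈ 1,935.0939 in favor of A.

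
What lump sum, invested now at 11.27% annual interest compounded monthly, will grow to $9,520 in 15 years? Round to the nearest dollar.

Growth factor = (1 + 0.1127/12)^180 ≈ 5.379584006.
P = 9,520/5.379584006 ≈ 1,769.6536.

$1,770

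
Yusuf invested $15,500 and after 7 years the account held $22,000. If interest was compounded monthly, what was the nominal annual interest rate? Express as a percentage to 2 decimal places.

5.01%

(1 + r/12)^84 = 22,000/15,500 = 1.41935.
1 + r/12 = 1.41935^(1/84) ≈ 1.004178, so r/12 ≈ 0.00417778.
r ≈ 12·0.00417778 = 5.01334%.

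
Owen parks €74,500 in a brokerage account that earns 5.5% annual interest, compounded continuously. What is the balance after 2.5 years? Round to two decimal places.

A = P·e^(rt) = 74,500·e^(0.055·2.5) = 74,500·e^0.1375.
e^0.1375 ≈ 1.147401706, so A ≈ 85,481.4271.

€85,481.43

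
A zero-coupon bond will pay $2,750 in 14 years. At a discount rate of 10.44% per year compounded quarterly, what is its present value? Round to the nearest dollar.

Periodic rate = 10.44%/4 = 0.0261; 56 periods.
P = 2,750/(1 + 0.0261)^56 ≈ 2,750/4.232748906 ≈ 649.6960.

$650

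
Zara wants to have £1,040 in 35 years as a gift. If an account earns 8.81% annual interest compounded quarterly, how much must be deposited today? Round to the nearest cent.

Growth factor = (1 + 0.022025)^140 ≈ 21.11605106.
P = 1,040/21.11605106 ≈ 49.2516.

£49.25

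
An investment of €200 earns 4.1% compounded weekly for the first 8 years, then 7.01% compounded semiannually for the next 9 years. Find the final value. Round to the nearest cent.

After 8 years at 4.1%: 200 × 1.38800957 ≈ 277.6019.
Then 9 years at 7.01%: 277.6019 × 1.85910507 ≈ 516.0911.

€516.09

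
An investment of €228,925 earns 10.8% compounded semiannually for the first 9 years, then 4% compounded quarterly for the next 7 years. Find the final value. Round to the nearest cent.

After 9 years at 10.8%: 228,925 × 2.57709836719 ≈ 589,962.2437.
Then 7 years at 4%: 589,962.2437 × 1.3212909669 ≈ 779,511.7834.

€779,511.78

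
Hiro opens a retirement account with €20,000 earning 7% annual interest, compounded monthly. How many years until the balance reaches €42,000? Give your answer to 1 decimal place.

10.6 years

(1 + 0.00583333)^(12t) = 42,000/20,000 = 2.1.
12t·ln(1 + 0.00583333) = ln(2.1); 12t = 0.74194/0.00581639 ≈ 127.5599.
t ≈ 10.6300 years.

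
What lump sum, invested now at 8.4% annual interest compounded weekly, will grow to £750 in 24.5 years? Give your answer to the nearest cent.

Periodic rate = 8.4%/52 = 0.00161538; 1274 periods.
P = 750/(1 + 0.084/52)^1274 ≈ 750/7.81730259 ≈ 95.9410.

£95.94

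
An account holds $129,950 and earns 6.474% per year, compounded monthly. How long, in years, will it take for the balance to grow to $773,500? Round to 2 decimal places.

(1 + 0.005395)^(12t) = 773,500/129,950 = 5.9523.
12t·ln(1 + 0.005395) = ln(5.9523); 12t = 1.7838/0.0053805 ≈ 331.5261.
t ≈ 27.6272 years.

27.63 years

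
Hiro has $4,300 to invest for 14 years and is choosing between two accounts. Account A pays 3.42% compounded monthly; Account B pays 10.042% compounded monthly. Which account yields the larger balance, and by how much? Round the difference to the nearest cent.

Account B, by $10,501.83

Account A growth factor: (1 + 0.00285)^168 ≈ 1.613037429; balance ≈ 6,936.0609.
Account B growth factor: (1 + 0.10042/12)^168 ≈ 4.0553223409; balance ≈ 17,437.8861.
Account B is larger by 10,501.8251.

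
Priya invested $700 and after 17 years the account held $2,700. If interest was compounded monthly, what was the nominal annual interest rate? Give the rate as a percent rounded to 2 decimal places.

The 204-period growth factor is 2,700/700 = 3.85714.
r/12 = 3.85714^(1/204) − 1 ≈ 0.00663923, so r ≈ 12·0.00663923 = 7.96708%.

7.97%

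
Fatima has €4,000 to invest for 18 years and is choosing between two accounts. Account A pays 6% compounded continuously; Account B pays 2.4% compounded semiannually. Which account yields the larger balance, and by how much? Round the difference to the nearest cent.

Account A, by €5,633.20

Account A growth factor: e^(0.06·18) = e^1.08 ≈ 2.9446795511; balance ≈ 11,778.7182.
Account B growth factor: (1 + 0.012)^36 ≈ 1.53637931; balance ≈ 6,145.5172.
Account A is larger by 5,633.2010.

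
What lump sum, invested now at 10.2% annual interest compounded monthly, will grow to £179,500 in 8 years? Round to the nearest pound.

£79,649

Growth factor = (1 + 0.0085)^96 ≈ 2.25365090936.
P = 179,500/2.25365090936 ≈ 79,648.5380.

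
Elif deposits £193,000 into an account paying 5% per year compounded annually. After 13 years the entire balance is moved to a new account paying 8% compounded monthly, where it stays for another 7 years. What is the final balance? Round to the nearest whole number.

£635,940

After 13 years at 5%: 193,000 × 1.88564914232 ≈ 363,930.2845.
Then 7 years at 8%: 363,930.2845 × 1.74742205143 ≈ 635,939.8043.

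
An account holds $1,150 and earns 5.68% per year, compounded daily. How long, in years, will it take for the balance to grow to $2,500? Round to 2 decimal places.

We need (1 + 0.000155616)^(365t) = 2.1739, so 365t = ln 2.1739 / ln 1.000156 ≈ 4990.4060.
t ≈ 4990.4060/365 = 13.6723 years.

13.67 years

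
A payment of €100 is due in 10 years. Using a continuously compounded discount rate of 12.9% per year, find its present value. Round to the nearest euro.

P = A·e^(−rt) = 100·e^(−1.29).
e^(−1.29) ≈ 0.27527078, so P ≈ 27.5271.

€28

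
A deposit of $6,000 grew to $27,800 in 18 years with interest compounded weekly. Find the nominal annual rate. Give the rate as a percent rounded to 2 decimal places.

(1 + r/52)^936 = 27,800/6,000 = 4.63333.
1 + r/52 = 4.63333^(1/936) ≈ 1.001639, so r/52 ≈ 0.00163946.
r ≈ 52·0.00163946 = 8.52518%.

8.53%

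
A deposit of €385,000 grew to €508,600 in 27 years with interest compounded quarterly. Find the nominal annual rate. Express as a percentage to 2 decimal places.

The 108-period growth factor is 508,600/385,000 = 1.32104.
r/4 = 1.32104^(1/108) − 1 ≈ 0.00258128, so r ≈ 4·0.00258128 = 1.03251%.

1.03%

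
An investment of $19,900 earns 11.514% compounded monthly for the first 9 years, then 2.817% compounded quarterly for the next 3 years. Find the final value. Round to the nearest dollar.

$60,719

Phase 1: 19,900·(1 + 0.009595)^108 ≈ 55,814.8436.
Phase 2: 55,814.8436·(1 + 0.0070425)^12 ≈ 60,718.8174.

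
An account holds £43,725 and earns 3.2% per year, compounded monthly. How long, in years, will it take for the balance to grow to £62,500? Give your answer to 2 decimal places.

11.18 years

(1 + 0.00266667)^(12t) = 62,500/43,725 = 1.4294.
12t·ln(1 + 0.00266667) = ln(1.4294); 12t = 0.35725/0.00266312 ≈ 134.1460.
t ≈ 11.1788 years.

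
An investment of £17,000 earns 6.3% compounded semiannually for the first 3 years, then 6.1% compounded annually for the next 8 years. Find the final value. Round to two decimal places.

£32,884.21

After 3 years at 6.3%: 17,000 × 1.204523823 ≈ 20,476.9050.
Then 8 years at 6.1%: 20,476.9050 × 1.6059169102 ≈ 32,884.2080.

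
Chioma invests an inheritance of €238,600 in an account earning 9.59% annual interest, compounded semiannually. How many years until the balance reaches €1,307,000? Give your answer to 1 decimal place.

(1 + 0.04795)^(2t) = 1,307,000/238,600 = 5.4778.
2t·ln(1 + 0.04795) = ln(5.4778); 2t = 1.7007/0.0468359 ≈ 36.3119.
t ≈ 18.1560 years.

18.2 years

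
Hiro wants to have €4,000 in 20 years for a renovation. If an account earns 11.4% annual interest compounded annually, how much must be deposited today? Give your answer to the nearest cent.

€461.70

Annual rate = 11.4% = 0.114; 20 periods.
P = 4,000/(1 + 0.114)^20 ≈ 4,000/8.663708205 ≈ 461.6961.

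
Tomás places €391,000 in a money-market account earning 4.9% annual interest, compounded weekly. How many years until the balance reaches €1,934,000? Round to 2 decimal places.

32.64 years

We need (1 + 0.000942308)^(52t) = 4.9463, so 52t = ln 4.9463 / ln 1.000942 ≈ 1697.3131.
t ≈ 1697.3131/52 = 32.6406 years.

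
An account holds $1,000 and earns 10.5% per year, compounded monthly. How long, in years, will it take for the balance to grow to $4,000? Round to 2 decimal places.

13.26 years

We need (1 + 0.00875)^(12t) = 4, so 12t = ln 4 / ln 1.00875 ≈ 159.1258.
t ≈ 159.1258/12 = 13.2605 years.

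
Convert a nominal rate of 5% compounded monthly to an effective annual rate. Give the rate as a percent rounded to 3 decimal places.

One year is 12 periods at 0.00416667 each: (1 + 0.00416667)^12 ≈ 1.051162.
EAR = 1.051162 − 1 ≈ 5.11619%.

5.116%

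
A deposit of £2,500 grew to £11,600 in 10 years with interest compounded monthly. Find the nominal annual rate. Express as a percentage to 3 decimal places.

The 120-period growth factor is 11,600/2,500 = 4.64.
r/12 = 4.64^(1/120) − 1 ≈ 0.0128714, so r ≈ 12·0.0128714 = 15.44570%.

15.446%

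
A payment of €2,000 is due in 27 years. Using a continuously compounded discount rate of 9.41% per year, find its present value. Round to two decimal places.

P = A·e^(−rt) = 2,000·e^(−2.5407).
e^(−2.5407) ≈ 0.07881121263, so P ≈ 157.6224.

€157.62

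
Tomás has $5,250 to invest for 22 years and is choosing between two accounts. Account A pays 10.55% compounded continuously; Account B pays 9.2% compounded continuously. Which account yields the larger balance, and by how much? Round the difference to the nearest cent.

Account A, by $13,740.91

A: e^(0.1055·22) = e^2.321 ≈ 10.18585507, so 5,250 × 10.18585507 ≈ 53,475.7391.
B: e^(0.092·22) = e^2.024 ≈ 7.5685386205, so 5,250 × 7.5685386205 ≈ 39,734.8278.
Difference ≈ 13,740.9114 in favor of A.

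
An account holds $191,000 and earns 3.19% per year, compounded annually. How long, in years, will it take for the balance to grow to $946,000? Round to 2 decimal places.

(1 + 0.0319)^t = 946,000/191,000 = 4.9529.
t·ln(1 + 0.0319) = ln(4.9529); t = 1.6/0.0314018 ≈ 50.9516.

50.95 years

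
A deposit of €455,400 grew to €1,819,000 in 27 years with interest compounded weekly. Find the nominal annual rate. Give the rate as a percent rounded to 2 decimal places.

The 1404-period growth factor is 1,819,000/455,400 = 3.99429.
r/52 = 3.99429^(1/1404) − 1 ≈ 0.000986858, so r ≈ 52·0.000986858 = 5.13166%.

5.13%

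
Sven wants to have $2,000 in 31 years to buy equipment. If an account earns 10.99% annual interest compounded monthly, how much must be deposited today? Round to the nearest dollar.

$67

Periodic rate = 10.99%/12 = 0.00915833; 372 periods.
P = 2,000/(1 + 0.1099/12)^372 ≈ 2,000/29.70733066 ≈ 67.3235.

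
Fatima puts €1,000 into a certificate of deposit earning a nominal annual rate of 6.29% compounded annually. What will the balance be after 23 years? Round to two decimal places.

€4,067.48

Growth factor = (1 + 0.0629)^23 ≈ 4.067479401.
A ≈ 1,000 × 4.067479401 ≈ 4,067.4794.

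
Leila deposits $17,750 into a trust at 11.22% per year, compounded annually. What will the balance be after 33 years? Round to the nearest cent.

$593,244.54

Growth factor = (1 + 0.1122)^33 ≈ 33.4222277608.
A ≈ 17,750 × 33.4222277608 ≈ 593,244.5428.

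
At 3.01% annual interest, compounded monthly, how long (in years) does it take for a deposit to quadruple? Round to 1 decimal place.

(1 + 0.00250833)^(12t) = 4.
12t = ln 4 / ln(1 + 0.00250833) ≈ 1.3863/0.00250519 ≈ 553.3684.
t ≈ 46.1140.

46.1 years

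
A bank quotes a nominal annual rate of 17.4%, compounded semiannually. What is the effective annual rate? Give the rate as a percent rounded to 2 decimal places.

One year is 2 periods at 0.087 each: (1 + 0.087)^2 ≈ 1.181569.
EAR = 1.181569 − 1 ≈ 18.15690%.

18.16%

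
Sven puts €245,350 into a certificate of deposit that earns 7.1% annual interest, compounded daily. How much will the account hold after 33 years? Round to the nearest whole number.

Growth factor = (1 + 0.071/365)^12045 ≈ 10.41005482023.
A ≈ 245,350 × 10.41005482023 ≈ 2,554,106.9501.

€2,554,107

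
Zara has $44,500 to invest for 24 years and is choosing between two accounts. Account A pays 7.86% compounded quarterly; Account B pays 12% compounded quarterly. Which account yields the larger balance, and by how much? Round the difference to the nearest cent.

Account B, by $471,677.32

A: (1 + 0.01965)^96 ≈ 6.47601525217, so 44,500 × 6.47601525217 ≈ 288,182.6787.
B: (1 + 0.03)^96 ≈ 17.0755055936, so 44,500 × 17.0755055936 ≈ 759,859.9989.
Difference ≈ 471,677.3202 in favor of B.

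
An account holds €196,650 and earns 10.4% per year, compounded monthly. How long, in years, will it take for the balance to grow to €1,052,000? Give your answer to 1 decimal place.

16.2 years

We need (1 + 0.00866667)^(12t) = 5.3496, so 12t = ln 5.3496 / ln 1.008667 ≈ 194.3399.
t ≈ 194.3399/12 = 16.1950 years.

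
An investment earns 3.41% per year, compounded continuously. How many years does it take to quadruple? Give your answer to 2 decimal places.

e^(0.0341t) = 4, so 0.0341t = ln 4 ≈ 1.3863.
t ≈ 1.3863/0.0341 ≈ 40.6538.

40.65 years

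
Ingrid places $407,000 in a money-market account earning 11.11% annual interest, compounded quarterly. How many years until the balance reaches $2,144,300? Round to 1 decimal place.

We need (1 + 0.027775)^(4t) = 5.2686, so 4t = ln 5.2686 / ln 1.027775 ≈ 60.6563.
t ≈ 60.6563/4 = 15.1641 years.

15.2 years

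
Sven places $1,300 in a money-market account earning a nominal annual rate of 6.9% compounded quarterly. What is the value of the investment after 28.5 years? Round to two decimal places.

$9,134.84

Growth factor = (1 + 0.01725)^114 ≈ 7.026800635.
A ≈ 1,300 × 7.026800635 ≈ 9,134.8408.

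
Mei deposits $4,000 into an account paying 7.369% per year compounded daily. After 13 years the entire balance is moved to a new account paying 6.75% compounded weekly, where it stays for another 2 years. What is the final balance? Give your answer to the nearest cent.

Phase 1: 4,000·(1 + 0.07369/365)^4745 ≈ 10,424.5924.
Phase 2: 10,424.5924·(1 + 0.0675/52)^104 ≈ 11,930.2850.

$11,930.29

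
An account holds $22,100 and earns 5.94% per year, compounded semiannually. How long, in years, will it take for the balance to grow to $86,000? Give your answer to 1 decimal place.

23.2 years

(1 + 0.0297)^(2t) = 86,000/22,100 = 3.8914.
2t·ln(1 + 0.0297) = ln(3.8914); 2t = 1.3588/0.0292675 ≈ 46.4259.
t ≈ 23.2129 years.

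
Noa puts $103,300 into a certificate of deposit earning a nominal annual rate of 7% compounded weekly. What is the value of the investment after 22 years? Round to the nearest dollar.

$481,353

Growth factor = (1 + 0.07/52)^1144 ≈ 4.65976207901.
A ≈ 103,300 × 4.65976207901 ≈ 481,353.4228.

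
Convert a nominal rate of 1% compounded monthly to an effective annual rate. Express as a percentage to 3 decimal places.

1.005%

EAR = (1 + 1%/12)^12 − 1 = (1 + 0.000833333)^12 − 1.
(1 + 0.000833333)^12 ≈ 1.010046, so EAR ≈ 1.00460%.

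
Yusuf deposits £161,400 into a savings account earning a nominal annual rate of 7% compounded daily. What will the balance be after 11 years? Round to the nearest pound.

Growth factor = (1 + 0.07/365)^4015 ≈ 2.15960681238.
A ≈ 161,400 × 2.15960681238 ≈ 348,560.5395.

£348,561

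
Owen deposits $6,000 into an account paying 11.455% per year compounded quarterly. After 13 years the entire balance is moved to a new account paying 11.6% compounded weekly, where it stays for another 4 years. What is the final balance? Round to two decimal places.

$41,407.77

Phase 1: 6,000·(1 + 0.0286375)^52 ≈ 26,049.1527.
Phase 2: 26,049.1527·(1 + 0.116/52)^208 ≈ 41,407.7670.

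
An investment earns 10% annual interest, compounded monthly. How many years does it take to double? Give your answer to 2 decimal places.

(1 + 0.00833333)^(12t) = 2.
12t = ln 2 / ln(1 + 0.00833333) ≈ 0.69315/0.0082988 ≈ 83.5238.
t ≈ 6.9603.

6.96 years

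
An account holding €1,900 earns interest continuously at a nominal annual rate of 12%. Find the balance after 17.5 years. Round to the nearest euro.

€15,516

A = P·e^(rt) = 1,900·e^(0.12·17.5) = 1,900·e^2.1.
e^2.1 ≈ 8.1661699126, so A ≈ 15,515.7228.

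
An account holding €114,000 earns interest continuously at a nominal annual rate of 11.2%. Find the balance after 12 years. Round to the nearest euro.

A = P·e^(rt) = 114,000·e^(0.112·12) = 114,000·e^1.344.
e^1.344 ≈ 3.83435027251, so A ≈ 437,115.9311.

€437,116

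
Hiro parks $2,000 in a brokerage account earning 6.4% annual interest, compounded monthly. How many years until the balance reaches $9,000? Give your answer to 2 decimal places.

23.56 years

(1 + 0.00533333)^(12t) = 9,000/2,000 = 4.5.
12t·ln(1 + 0.00533333) = ln(4.5); 12t = 1.5041/0.00531916 ≈ 282.7659.
t ≈ 23.5638 years.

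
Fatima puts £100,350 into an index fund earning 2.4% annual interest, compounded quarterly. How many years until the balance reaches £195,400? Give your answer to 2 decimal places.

(1 + 0.006)^(4t) = 195,400/100,350 = 1.9472.
4t·ln(1 + 0.006) = ln(1.9472); 4t = 0.66638/0.00598207 ≈ 111.3970.
t ≈ 27.8492 years.

27.85 years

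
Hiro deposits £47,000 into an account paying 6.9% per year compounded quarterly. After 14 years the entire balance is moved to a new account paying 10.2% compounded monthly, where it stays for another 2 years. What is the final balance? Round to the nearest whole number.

Phase 1: 47,000·(1 + 0.01725)^56 ≈ 122,475.4307.
Phase 2: 122,475.4307·(1 + 0.0085)^24 ≈ 150,061.9676.

£150,062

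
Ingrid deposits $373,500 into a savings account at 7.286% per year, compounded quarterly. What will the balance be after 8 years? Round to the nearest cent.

Periodic rate = 7.286%/4 = 0.018215; periods = 4·8 = 32.
A = 373,500·(1 + 0.018215)^32 ≈ 373,500·1.78181946971 ≈ 665,509.5719.

$665,509.57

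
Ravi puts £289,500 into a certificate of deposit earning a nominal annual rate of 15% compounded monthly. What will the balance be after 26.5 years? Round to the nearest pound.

Periodic rate = 15%/12 = 0.0125; periods = 12·26.5 = 318.
A = 289,500·(1 + 0.0125)^318 ≈ 289,500·51.954137566448 ≈ 15,040,722.8255.

£15,040,723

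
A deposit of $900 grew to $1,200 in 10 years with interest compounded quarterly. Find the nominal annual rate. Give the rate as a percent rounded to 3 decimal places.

2.887%

The 40-period growth factor is 1,200/900 = 1.33333.
r/4 = 1.33333^(1/40) − 1 ≈ 0.00721798, so r ≈ 4·0.00721798 = 2.88719%.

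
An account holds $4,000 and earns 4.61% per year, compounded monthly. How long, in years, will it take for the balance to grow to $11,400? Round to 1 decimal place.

(1 + 0.00384167)^(12t) = 11,400/4,000 = 2.85.
12t·ln(1 + 0.00384167) = ln(2.85); 12t = 1.0473/0.00383431 ≈ 273.1443.
t ≈ 22.7620 years.

22.8 years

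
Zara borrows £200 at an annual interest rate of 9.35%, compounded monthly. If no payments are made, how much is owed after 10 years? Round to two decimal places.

Growth factor = (1 + 0.0935/12)^120 ≈ 2.53799959.
A ≈ 200 × 2.53799959 ≈ 507.5999.

£507.60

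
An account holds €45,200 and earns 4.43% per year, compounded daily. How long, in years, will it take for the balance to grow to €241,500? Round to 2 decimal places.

37.83 years

(1 + 0.00012137)^(365t) = 241,500/45,200 = 5.3429.
365t·ln(1 + 0.00012137) = ln(5.3429); 365t = 1.6758/0.000121362 ≈ 13807.9918.
t ≈ 37.8301 years.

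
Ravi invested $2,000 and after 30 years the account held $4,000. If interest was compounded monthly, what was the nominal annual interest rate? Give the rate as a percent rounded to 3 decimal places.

2.313%

The 360-period growth factor is 4,000/2,000 = 2.
r/12 = 2^(1/360) − 1 ≈ 0.00192726, so r ≈ 12·0.00192726 = 2.31272%.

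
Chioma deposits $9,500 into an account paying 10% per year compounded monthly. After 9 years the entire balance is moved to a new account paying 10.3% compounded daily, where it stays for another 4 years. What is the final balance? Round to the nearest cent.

$35,145.77

Phase 1: 9,500·(1 + 0.1/12)^108 ≈ 23,279.2523.
Phase 2: 23,279.2523·(1 + 0.103/365)^1460 ≈ 35,145.7740.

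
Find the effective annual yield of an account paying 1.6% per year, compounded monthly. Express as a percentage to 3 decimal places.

1.612%

EAR = (1 + 1.6%/12)^12 − 1 = (1 + 0.00133333)^12 − 1.
(1 + 0.00133333)^12 ≈ 1.016118, so EAR ≈ 1.61179%.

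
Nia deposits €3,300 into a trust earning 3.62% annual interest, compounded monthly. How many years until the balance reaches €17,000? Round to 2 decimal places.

45.35 years

We need (1 + 0.00301667)^(12t) = 5.1515, so 12t = ln 5.1515 / ln 1.003017 ≈ 544.2306.
t ≈ 544.2306/12 = 45.3525 years.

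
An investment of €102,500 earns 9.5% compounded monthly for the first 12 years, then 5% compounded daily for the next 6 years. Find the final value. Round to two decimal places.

Phase 1: 102,500·(1 + 0.095/12)^144 ≈ 319,058.3413.
Phase 2: 319,058.3413·(1 + 0.05/365)^2190 ≈ 430,674.8633.

€430,674.86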